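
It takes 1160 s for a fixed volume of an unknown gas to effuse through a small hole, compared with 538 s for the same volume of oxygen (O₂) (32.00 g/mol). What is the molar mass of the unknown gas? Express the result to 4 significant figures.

148.8 g/mol

Graham's law gives t_X/t_O₂ = √(M_X/M_O₂).
1160/538 = 2.156 = √(M_X/32.00)
M_X = 32.00 × 2.156² = 32.00 × 4.649 = 148.8 g/mol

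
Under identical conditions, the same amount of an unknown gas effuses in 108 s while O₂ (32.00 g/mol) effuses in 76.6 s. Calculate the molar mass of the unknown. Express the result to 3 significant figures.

63.6 g/mol

Graham's law gives t_X/t_O₂ = √(M_X/M_O₂).
108/76.6 = 1.410 = √(M_X/32.00)
M_X = 32.00 × 1.410² = 32.00 × 1.988 = 63.6 g/mol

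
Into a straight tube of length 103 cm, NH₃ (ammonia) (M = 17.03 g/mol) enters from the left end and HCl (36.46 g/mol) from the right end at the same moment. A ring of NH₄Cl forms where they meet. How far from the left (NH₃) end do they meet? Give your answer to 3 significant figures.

The fronts meet when d_NH₃ + d_HCl = L with d_NH₃/d_HCl = √(M_HCl/M_NH₃) (Graham's law). Here √(M_HCl/M_NH₃) = √(36.46/17.03) = 1.463.
With d_NH₃ + d_HCl = 103 cm, d_HCl = 103/(1 + 1.463) = 41.82 cm.
d_NH₃ = 103 − 41.82 = 61.2 cm.

61.2 cm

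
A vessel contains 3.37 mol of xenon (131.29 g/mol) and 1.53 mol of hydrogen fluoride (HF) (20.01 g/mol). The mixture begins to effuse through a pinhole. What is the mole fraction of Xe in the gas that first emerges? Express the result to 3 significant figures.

The effusion rate of species i is ∝ p_i/√M_i ∝ n_i/√M_i.
x_Xe(eff) = (n_Xe/√M_Xe) / (n_Xe/√M_Xe + n_HF/√M_HF)
= (3.37/√131.29) / (3.37/√131.29 + 1.53/√20.01) = 0.2941/(0.2941 + 0.3420) = 0.462.

0.462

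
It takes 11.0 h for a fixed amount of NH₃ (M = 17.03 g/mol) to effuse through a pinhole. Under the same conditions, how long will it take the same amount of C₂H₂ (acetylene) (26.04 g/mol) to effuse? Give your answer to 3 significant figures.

13.6 h

Since effusion rate ∝ 1/√M, t_C₂H₂/t_NH₃ = √(M_C₂H₂/M_NH₃) = √(26.04/17.03) = √1.529 = 1.237.
So the time for C₂H₂ is 11.0 × 1.237 = 13.6 h.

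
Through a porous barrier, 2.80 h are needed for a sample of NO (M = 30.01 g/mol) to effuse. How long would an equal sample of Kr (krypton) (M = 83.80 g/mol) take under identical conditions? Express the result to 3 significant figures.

4.68 h

By Graham's law, t_Kr/t_NO = √(M_Kr/M_NO) = √(83.80/30.01) = √2.792 = 1.671.
So the time for Kr is 2.80 × 1.671 = 4.68 h.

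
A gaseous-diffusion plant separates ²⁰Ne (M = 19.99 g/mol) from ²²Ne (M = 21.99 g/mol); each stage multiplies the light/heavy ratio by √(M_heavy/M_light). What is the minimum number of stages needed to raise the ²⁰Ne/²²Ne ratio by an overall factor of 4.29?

Single-stage factor α = √(21.99/19.99), so ln α = ½ ln(1.10005) = 0.04768.
Need α^N ≥ 4.29 ⇒ N ≥ ln(4.29) / ln α = 1.456 / 0.04768 = 30.54.
So at least 31 stages are needed.

31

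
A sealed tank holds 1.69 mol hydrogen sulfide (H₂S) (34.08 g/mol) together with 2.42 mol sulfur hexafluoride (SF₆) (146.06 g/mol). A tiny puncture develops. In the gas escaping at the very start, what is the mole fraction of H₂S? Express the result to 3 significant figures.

Effusion rate of each component ∝ n_i/√M_i (partial pressure × 1/√M).
So x_H₂S in the escaping gas = (n_H₂S/√M_H₂S) / Σ(n_i/√M_i)
= (1.69/√34.08) / (1.69/√34.08 + 2.42/√146.06) = 0.2895/(0.2895 + 0.2002) = 0.591.

0.591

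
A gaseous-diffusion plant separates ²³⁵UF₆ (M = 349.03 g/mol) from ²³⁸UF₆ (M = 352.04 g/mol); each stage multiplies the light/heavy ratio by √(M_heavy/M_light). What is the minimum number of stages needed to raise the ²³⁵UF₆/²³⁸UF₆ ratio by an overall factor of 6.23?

With α = √(352.04/349.03) per stage, ln α = ½ ln(1.00862) = 0.004293.
Need α^N ≥ 6.23 ⇒ N ≥ ln(6.23) / ln α = 1.829 / 0.004293 = 426.08.
Minimum whole number of stages: N = 427.

427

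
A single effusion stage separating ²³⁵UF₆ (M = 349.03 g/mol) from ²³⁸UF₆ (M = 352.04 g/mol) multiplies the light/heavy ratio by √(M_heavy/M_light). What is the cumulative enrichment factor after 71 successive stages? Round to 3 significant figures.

1.36

Overall factor = α^71 with α = √(352.04/349.03), i.e. (352.04/349.03)^(71/2).
= 1.00862^(71/2) = 1.36.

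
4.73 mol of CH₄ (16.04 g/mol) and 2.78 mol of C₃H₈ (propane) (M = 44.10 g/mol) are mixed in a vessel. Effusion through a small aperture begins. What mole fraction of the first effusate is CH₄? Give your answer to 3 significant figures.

0.738

Rate_i ∝ x_i/√M_i (Graham's law weighted by mole fraction), so the effusate composition follows n_i/√M_i.
Mole fraction of CH₄ in the effusate = (n_CH₄/√M_CH₄) / (n_CH₄/√M_CH₄ + n_C₃H₈/√M_C₃H₈)
= (4.73/√16.04) / (4.73/√16.04 + 2.78/√44.10) = 1.181/(1.181 + 0.4186) = 0.738.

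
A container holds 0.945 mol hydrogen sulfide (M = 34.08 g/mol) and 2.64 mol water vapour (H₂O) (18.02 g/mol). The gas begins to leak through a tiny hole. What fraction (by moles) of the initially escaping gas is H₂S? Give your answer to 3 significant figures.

0.207

The effusion rate of species i is ∝ p_i/√M_i ∝ n_i/√M_i.
So x_H₂S in the escaping gas = (n_H₂S/√M_H₂S) / Σ(n_i/√M_i)
= (0.945/√34.08) / (0.945/√34.08 + 2.64/√18.02) = 0.1619/(0.1619 + 0.6219) = 0.207.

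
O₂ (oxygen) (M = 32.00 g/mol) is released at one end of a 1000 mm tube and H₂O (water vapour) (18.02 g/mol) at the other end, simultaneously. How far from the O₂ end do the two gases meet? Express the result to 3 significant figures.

429 mm

Graham's law gives d_O₂/d_H₂O = rate_O₂/rate_H₂O = √(M_H₂O/M_O₂) = √(18.02/32.00) = 0.7504.
With d_O₂ + d_H₂O = 1000 mm, d_H₂O = 1000/(1 + 0.7504) = 571.3 mm.
d_O₂ = 1000 − 571.3 = 429 mm.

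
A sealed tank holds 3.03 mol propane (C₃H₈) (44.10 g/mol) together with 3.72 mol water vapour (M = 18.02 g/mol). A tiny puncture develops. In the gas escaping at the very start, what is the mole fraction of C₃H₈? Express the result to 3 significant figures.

0.342

Effusion rate of each component ∝ n_i/√M_i (partial pressure × 1/√M).
So x_C₃H₈ in the escaping gas = (n_C₃H₈/√M_C₃H₈) / Σ(n_i/√M_i)
= (3.03/√44.10) / (3.03/√44.10 + 3.72/√18.02) = 0.4563/(0.4563 + 0.8763) = 0.342.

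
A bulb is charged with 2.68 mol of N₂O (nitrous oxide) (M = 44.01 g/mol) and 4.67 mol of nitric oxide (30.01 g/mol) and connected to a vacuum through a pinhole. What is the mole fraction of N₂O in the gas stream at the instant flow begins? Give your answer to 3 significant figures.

Effusion rate of each component ∝ n_i/√M_i (partial pressure × 1/√M).
x_N₂O(eff) = (n_N₂O/√M_N₂O) / (n_N₂O/√M_N₂O + n_NO/√M_NO)
= (2.68/√44.01) / (2.68/√44.01 + 4.67/√30.01) = 0.4040/(0.4040 + 0.8525) = 0.322.

0.322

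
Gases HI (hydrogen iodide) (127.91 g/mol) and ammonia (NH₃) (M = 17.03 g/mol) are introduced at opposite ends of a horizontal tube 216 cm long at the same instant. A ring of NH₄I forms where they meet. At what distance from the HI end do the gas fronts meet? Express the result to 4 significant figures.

57.74 cm

Graham's law gives d_HI/d_NH₃ = rate_HI/rate_NH₃ = √(M_NH₃/M_HI) = √(17.03/127.91) = 0.3649.
With d_HI + d_NH₃ = 216 cm, d_NH₃ = 216/(1 + 0.3649) = 158.3 cm.
d_HI = 216 − 158.3 = 57.74 cm.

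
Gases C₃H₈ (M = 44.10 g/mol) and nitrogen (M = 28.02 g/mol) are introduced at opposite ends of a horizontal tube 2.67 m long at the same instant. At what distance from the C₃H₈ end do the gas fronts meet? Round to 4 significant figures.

In equal time, each gas travels a distance ∝ its rate ∝ 1/√M, so d_C₃H₈/d_N₂ = √(M_N₂/M_C₃H₈) = √(28.02/44.10) = 0.7971.
With d_C₃H₈ + d_N₂ = 2.67 m, d_N₂ = 2.67/(1 + 0.7971) = 1.486 m.
d_C₃H₈ = 2.67 − 1.486 = 1.184 m.

1.184 m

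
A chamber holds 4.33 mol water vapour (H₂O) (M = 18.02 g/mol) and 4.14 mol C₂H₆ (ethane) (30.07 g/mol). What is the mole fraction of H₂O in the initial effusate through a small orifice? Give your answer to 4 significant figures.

Effusion rate of each component ∝ n_i/√M_i (partial pressure × 1/√M).
So x_H₂O in the escaping gas = (n_H₂O/√M_H₂O) / Σ(n_i/√M_i)
= (4.33/√18.02) / (4.33/√18.02 + 4.14/√30.07) = 1.020/(1.020 + 0.7550) = 0.5747.

0.5747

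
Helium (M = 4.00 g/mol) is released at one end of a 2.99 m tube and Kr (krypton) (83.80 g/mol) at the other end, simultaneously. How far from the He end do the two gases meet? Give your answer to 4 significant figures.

2.454 m

Distances travelled in equal time are proportional to diffusion rates, so d_He/d_Kr = √(M_Kr/M_He) = √(83.80/4.00) = 4.577.
With d_He + d_Kr = 2.99 m, d_Kr = 2.99/(1 + 4.577) = 0.5361 m.
d_He = 2.99 − 0.5361 = 2.454 m.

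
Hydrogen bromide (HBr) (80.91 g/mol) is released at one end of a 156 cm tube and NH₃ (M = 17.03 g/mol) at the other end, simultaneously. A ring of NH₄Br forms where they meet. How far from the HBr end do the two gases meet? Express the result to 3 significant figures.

49.1 cm

Graham's law gives d_HBr/d_NH₃ = rate_HBr/rate_NH₃ = √(M_NH₃/M_HBr) = √(17.03/80.91) = 0.4588.
With d_HBr + d_NH₃ = 156 cm, d_NH₃ = 156/(1 + 0.4588) = 106.9 cm.
d_HBr = 156 − 106.9 = 49.1 cm.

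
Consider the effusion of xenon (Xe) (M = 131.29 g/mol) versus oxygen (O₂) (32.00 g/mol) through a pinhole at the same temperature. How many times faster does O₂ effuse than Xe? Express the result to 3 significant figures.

By Graham's law, rate_O₂/rate_Xe = √(M_Xe/M_O₂) = √(131.29/32.00) = √4.103 = 2.03.

2.03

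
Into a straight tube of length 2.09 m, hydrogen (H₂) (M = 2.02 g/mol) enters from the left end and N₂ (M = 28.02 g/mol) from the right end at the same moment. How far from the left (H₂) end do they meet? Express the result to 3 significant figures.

1.65 m

Distances travelled in equal time are proportional to diffusion rates, so d_H₂/d_N₂ = √(M_N₂/M_H₂) = √(28.02/2.02) = 3.724.
With d_H₂ + d_N₂ = 2.09 m, d_N₂ = 2.09/(1 + 3.724) = 0.4424 m.
d_H₂ = 2.09 − 0.4424 = 1.65 m.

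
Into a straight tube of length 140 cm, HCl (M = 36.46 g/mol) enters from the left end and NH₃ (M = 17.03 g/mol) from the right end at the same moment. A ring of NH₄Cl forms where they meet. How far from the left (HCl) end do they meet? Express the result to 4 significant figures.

Graham's law gives d_HCl/d_NH₃ = rate_HCl/rate_NH₃ = √(M_NH₃/M_HCl) = √(17.03/36.46) = 0.6834.
With d_HCl + d_NH₃ = 140 cm, d_NH₃ = 140/(1 + 0.6834) = 83.16 cm.
d_HCl = 140 − 83.16 = 56.84 cm.

56.84 cm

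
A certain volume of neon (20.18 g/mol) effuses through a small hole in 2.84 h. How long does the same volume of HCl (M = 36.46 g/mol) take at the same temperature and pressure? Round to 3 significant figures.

Graham's law gives t_HCl/t_Ne = √(M_HCl/M_Ne) = √(36.46/20.18) = √1.807 = 1.344.
So the time for HCl is 2.84 × 1.344 = 3.82 h.

3.82 h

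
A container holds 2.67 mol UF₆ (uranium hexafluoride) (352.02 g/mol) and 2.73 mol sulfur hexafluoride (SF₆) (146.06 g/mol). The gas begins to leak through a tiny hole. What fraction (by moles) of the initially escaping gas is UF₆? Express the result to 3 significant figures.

The effusion rate of species i is ∝ p_i/√M_i ∝ n_i/√M_i.
So x_UF₆ in the escaping gas = (n_UF₆/√M_UF₆) / Σ(n_i/√M_i)
= (2.67/√352.02) / (2.67/√352.02 + 2.73/√146.06) = 0.1423/(0.1423 + 0.2259) = 0.386.

0.386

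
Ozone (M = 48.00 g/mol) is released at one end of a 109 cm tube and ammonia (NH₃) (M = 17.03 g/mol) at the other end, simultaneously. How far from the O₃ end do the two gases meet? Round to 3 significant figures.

40.7 cm

In equal time, each gas travels a distance ∝ its rate ∝ 1/√M, so d_O₃/d_NH₃ = √(M_NH₃/M_O₃) = √(17.03/48.00) = 0.5956.
With d_O₃ + d_NH₃ = 109 cm, d_NH₃ = 109/(1 + 0.5956) = 68.31 cm.
d_O₃ = 109 − 68.31 = 40.7 cm.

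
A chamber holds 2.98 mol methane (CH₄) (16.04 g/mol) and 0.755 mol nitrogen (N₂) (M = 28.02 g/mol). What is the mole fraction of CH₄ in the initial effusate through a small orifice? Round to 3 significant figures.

0.839

Rate_i ∝ x_i/√M_i (Graham's law weighted by mole fraction), so the effusate composition follows n_i/√M_i.
Mole fraction of CH₄ in the effusate = (n_CH₄/√M_CH₄) / (n_CH₄/√M_CH₄ + n_N₂/√M_N₂)
= (2.98/√16.04) / (2.98/√16.04 + 0.755/√28.02) = 0.7441/(0.7441 + 0.1426) = 0.839.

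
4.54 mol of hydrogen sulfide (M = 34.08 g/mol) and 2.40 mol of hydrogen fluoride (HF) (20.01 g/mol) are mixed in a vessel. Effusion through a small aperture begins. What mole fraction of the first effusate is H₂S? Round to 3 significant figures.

0.592

Rate_i ∝ x_i/√M_i (Graham's law weighted by mole fraction), so the effusate composition follows n_i/√M_i.
Mole fraction of H₂S in the effusate = (n_H₂S/√M_H₂S) / (n_H₂S/√M_H₂S + n_HF/√M_HF)
= (4.54/√34.08) / (4.54/√34.08 + 2.40/√20.01) = 0.7777/(0.7777 + 0.5365) = 0.592.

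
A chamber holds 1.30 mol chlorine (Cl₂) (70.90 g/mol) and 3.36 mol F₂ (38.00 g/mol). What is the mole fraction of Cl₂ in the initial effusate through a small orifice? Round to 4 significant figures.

Rate_i ∝ x_i/√M_i (Graham's law weighted by mole fraction), so the effusate composition follows n_i/√M_i.
So x_Cl₂ in the escaping gas = (n_Cl₂/√M_Cl₂) / Σ(n_i/√M_i)
= (1.30/√70.90) / (1.30/√70.90 + 3.36/√38.00) = 0.1544/(0.1544 + 0.5451) = 0.2207.

0.2207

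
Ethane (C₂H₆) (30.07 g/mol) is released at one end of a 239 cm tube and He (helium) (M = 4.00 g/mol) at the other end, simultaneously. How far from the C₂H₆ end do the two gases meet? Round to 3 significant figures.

Graham's law gives d_C₂H₆/d_He = rate_C₂H₆/rate_He = √(M_He/M_C₂H₆) = √(4.00/30.07) = 0.3647.
With d_C₂H₆ + d_He = 239 cm, d_He = 239/(1 + 0.3647) = 175.1 cm.
d_C₂H₆ = 239 − 175.1 = 63.9 cm.

63.9 cm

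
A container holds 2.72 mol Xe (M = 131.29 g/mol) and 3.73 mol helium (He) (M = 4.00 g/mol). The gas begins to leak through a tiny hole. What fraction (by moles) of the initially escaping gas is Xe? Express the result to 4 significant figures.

0.1129

Rate_i ∝ x_i/√M_i (Graham's law weighted by mole fraction), so the effusate composition follows n_i/√M_i.
So x_Xe in the escaping gas = (n_Xe/√M_Xe) / Σ(n_i/√M_i)
= (2.72/√131.29) / (2.72/√131.29 + 3.73/√4.00) = 0.2374/(0.2374 + 1.865) = 0.1129.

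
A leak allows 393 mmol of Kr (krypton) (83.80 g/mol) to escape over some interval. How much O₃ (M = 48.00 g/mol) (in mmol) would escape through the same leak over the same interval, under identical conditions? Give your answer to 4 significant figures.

Since effusion rate ∝ 1/√M, rate_O₃/rate_Kr = √(M_Kr/M_O₃) = √(83.80/48.00) = √1.746 = 1.321.
So the amount for O₃ is 393 × 1.321 = 519.3 mmol.

519.3 mmol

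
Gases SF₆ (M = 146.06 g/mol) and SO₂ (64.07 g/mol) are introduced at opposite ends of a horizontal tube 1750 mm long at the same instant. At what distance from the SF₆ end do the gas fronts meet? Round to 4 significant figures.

In equal time, each gas travels a distance ∝ its rate ∝ 1/√M, so d_SF₆/d_SO₂ = √(M_SO₂/M_SF₆) = √(64.07/146.06) = 0.6623.
With d_SF₆ + d_SO₂ = 1750 mm, d_SO₂ = 1750/(1 + 0.6623) = 1053 mm.
d_SF₆ = 1750 − 1053 = 697.2 mm.

697.2 mm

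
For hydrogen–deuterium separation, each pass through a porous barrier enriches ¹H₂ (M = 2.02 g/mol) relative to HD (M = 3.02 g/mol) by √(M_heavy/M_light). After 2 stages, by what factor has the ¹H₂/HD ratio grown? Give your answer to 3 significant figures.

1.50

The single-stage factor is √(M_heavy/M_light), so 2 stages give [√(3.02/2.02)]^2 = (3.02/2.02)^(2/2).
= 1.49505^1 = 1.50.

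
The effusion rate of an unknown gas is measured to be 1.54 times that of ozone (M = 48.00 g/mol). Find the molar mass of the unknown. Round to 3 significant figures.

20.2 g/mol

Graham's law gives rate_X/rate_O₃ = √(M_O₃/M_X).
1.54 = √(48.00/M_X)
M_X = 48.00 / 1.54² = 48.00 / 2.372 = 20.2 g/mol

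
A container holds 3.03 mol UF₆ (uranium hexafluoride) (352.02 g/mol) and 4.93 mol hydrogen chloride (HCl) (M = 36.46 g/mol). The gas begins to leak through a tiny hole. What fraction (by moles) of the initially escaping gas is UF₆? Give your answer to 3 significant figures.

Effusion rate of each component ∝ n_i/√M_i (partial pressure × 1/√M).
Mole fraction of UF₆ in the effusate = (n_UF₆/√M_UF₆) / (n_UF₆/√M_UF₆ + n_HCl/√M_HCl)
= (3.03/√352.02) / (3.03/√352.02 + 4.93/√36.46) = 0.1615/(0.1615 + 0.8165) = 0.165.

0.165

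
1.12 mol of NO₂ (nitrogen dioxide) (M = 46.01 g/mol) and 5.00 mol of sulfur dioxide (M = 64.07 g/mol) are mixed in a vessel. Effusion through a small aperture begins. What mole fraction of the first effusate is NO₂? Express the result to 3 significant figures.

0.209

Rate_i ∝ x_i/√M_i (Graham's law weighted by mole fraction), so the effusate composition follows n_i/√M_i.
Mole fraction of NO₂ in the effusate = (n_NO₂/√M_NO₂) / (n_NO₂/√M_NO₂ + n_SO₂/√M_SO₂)
= (1.12/√46.01) / (1.12/√46.01 + 5.00/√64.07) = 0.1651/(0.1651 + 0.6247) = 0.209.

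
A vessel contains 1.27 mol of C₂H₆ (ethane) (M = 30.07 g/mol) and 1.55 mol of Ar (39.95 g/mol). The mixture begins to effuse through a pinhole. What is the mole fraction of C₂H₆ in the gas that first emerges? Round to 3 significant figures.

Each component's effusion rate ∝ (its partial pressure)·(1/√M) ∝ n_i/√M_i.
So x_C₂H₆ in the escaping gas = (n_C₂H₆/√M_C₂H₆) / Σ(n_i/√M_i)
= (1.27/√30.07) / (1.27/√30.07 + 1.55/√39.95) = 0.2316/(0.2316 + 0.2452) = 0.486.

0.486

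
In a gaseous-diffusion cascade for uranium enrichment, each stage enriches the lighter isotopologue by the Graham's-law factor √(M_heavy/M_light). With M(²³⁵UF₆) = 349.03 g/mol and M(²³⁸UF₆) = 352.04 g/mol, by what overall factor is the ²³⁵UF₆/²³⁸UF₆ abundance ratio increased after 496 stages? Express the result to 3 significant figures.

8.41

Overall factor = α^496 with α = √(352.04/349.03), i.e. (352.04/349.03)^(496/2).
= 1.00862^248 = 8.41.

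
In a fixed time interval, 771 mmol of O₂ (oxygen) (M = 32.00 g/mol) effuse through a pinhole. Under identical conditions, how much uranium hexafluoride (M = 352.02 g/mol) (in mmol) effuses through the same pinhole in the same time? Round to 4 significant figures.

Graham's law gives rate_UF₆/rate_O₂ = √(M_O₂/M_UF₆) = √(32.00/352.02) = √0.09090 = 0.3015.
So the amount for UF₆ is 771 × 0.3015 = 232.5 mmol.

232.5 mmol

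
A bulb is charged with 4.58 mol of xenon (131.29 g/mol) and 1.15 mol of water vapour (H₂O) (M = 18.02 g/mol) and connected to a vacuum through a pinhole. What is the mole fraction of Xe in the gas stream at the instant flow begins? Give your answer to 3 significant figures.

0.596

The effusion rate of species i is ∝ p_i/√M_i ∝ n_i/√M_i.
So x_Xe in the escaping gas = (n_Xe/√M_Xe) / Σ(n_i/√M_i)
= (4.58/√131.29) / (4.58/√131.29 + 1.15/√18.02) = 0.3997/(0.3997 + 0.2709) = 0.596.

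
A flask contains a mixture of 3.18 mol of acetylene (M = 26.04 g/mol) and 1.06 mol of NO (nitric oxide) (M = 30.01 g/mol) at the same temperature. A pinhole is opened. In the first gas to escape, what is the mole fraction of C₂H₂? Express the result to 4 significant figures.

0.7631

Rate_i ∝ x_i/√M_i (Graham's law weighted by mole fraction), so the effusate composition follows n_i/√M_i.
x_C₂H₂(eff) = (n_C₂H₂/√M_C₂H₂) / (n_C₂H₂/√M_C₂H₂ + n_NO/√M_NO)
= (3.18/√26.04) / (3.18/√26.04 + 1.06/√30.01) = 0.6232/(0.6232 + 0.1935) = 0.7631.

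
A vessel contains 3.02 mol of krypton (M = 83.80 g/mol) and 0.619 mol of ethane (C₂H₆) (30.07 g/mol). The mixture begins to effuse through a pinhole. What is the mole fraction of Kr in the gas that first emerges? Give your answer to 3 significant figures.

The effusion rate of species i is ∝ p_i/√M_i ∝ n_i/√M_i.
So x_Kr in the escaping gas = (n_Kr/√M_Kr) / Σ(n_i/√M_i)
= (3.02/√83.80) / (3.02/√83.80 + 0.619/√30.07) = 0.3299/(0.3299 + 0.1129) = 0.745.

0.745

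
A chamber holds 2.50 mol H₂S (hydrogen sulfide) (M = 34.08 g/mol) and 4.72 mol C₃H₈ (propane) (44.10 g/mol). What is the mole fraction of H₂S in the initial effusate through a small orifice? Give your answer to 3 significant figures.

The effusion rate of species i is ∝ p_i/√M_i ∝ n_i/√M_i.
Mole fraction of H₂S in the effusate = (n_H₂S/√M_H₂S) / (n_H₂S/√M_H₂S + n_C₃H₈/√M_C₃H₈)
= (2.50/√34.08) / (2.50/√34.08 + 4.72/√44.10) = 0.4282/(0.4282 + 0.7108) = 0.376.

0.376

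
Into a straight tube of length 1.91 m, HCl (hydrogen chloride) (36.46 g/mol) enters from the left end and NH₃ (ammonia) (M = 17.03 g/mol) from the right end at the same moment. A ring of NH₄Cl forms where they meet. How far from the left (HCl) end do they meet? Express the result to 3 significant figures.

0.775 m

In equal time, each gas travels a distance ∝ its rate ∝ 1/√M, so d_HCl/d_NH₃ = √(M_NH₃/M_HCl) = √(17.03/36.46) = 0.6834.
With d_HCl + d_NH₃ = 1.91 m, d_NH₃ = 1.91/(1 + 0.6834) = 1.135 m.
d_HCl = 1.91 − 1.135 = 0.775 m.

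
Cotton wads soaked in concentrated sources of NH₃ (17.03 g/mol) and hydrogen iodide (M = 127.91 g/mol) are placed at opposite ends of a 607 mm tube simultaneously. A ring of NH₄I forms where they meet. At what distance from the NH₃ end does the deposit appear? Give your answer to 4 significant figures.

444.7 mm

Graham's law gives d_NH₃/d_HI = rate_NH₃/rate_HI = √(M_HI/M_NH₃) = √(127.91/17.03) = 2.741.
With d_NH₃ + d_HI = 607 mm, d_HI = 607/(1 + 2.741) = 162.3 mm.
d_NH₃ = 607 − 162.3 = 444.7 mm.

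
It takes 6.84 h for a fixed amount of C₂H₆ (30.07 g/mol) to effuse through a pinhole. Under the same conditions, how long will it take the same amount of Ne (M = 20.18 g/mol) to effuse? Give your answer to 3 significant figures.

By Graham's law, t_Ne/t_C₂H₆ = √(M_Ne/M_C₂H₆) = √(20.18/30.07) = √0.6711 = 0.8192.
So the time for Ne is 6.84 × 0.8192 = 5.60 h.

5.60 h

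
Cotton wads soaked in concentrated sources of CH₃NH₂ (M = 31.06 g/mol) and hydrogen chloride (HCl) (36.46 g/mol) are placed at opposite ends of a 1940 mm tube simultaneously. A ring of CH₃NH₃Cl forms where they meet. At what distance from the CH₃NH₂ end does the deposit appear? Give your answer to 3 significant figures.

In equal time, each gas travels a distance ∝ its rate ∝ 1/√M, so d_CH₃NH₂/d_HCl = √(M_HCl/M_CH₃NH₂) = √(36.46/31.06) = 1.083.
With d_CH₃NH₂ + d_HCl = 1940 mm, d_HCl = 1940/(1 + 1.083) = 931.1 mm.
d_CH₃NH₂ = 1940 − 931.1 = 1010 mm.

1010 mm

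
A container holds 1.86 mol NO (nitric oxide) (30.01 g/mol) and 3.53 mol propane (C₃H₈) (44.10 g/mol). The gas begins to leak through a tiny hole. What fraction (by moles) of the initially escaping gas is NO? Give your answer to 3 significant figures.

0.390

The effusion rate of species i is ∝ p_i/√M_i ∝ n_i/√M_i.
x_NO(eff) = (n_NO/√M_NO) / (n_NO/√M_NO + n_C₃H₈/√M_C₃H₈)
= (1.86/√30.01) / (1.86/√30.01 + 3.53/√44.10) = 0.3395/(0.3395 + 0.5316) = 0.390.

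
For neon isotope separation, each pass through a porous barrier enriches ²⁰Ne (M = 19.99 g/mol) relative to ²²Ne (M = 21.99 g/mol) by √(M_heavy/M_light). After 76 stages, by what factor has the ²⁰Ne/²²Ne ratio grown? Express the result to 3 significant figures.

37.5

The single-stage factor is √(M_heavy/M_light), so 76 stages give [√(21.99/19.99)]^76 = (21.99/19.99)^(76/2).
= 1.10005^38 = 37.5.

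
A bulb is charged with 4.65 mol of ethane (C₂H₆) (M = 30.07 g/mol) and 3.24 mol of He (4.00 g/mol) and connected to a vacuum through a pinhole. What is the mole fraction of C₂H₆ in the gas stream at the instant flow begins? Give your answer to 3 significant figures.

Effusion rate of each component ∝ n_i/√M_i (partial pressure × 1/√M).
So x_C₂H₆ in the escaping gas = (n_C₂H₆/√M_C₂H₆) / Σ(n_i/√M_i)
= (4.65/√30.07) / (4.65/√30.07 + 3.24/√4.00) = 0.8480/(0.8480 + 1.620) = 0.344.

0.344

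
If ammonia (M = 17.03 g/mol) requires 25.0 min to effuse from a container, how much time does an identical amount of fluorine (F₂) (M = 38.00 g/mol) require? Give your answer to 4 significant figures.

From Graham's law, t_F₂/t_NH₃ = √(M_F₂/M_NH₃) = √(38.00/17.03) = √2.231 = 1.494.
So the time for F₂ is 25.0 × 1.494 = 37.34 min.

37.34 min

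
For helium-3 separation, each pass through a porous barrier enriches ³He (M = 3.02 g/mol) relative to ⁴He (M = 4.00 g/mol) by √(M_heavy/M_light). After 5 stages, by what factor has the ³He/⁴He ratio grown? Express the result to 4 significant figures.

Overall factor = α^5 with α = √(4.00/3.02), i.e. (4.00/3.02)^(5/2).
= 1.32450^(5/2) = 2.019.

2.019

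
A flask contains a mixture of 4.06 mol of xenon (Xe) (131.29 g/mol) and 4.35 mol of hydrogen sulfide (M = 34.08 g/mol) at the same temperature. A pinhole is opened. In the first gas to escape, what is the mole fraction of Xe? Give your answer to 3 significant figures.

The effusion rate of species i is ∝ p_i/√M_i ∝ n_i/√M_i.
Mole fraction of Xe in the effusate = (n_Xe/√M_Xe) / (n_Xe/√M_Xe + n_H₂S/√M_H₂S)
= (4.06/√131.29) / (4.06/√131.29 + 4.35/√34.08) = 0.3543/(0.3543 + 0.7451) = 0.322.

0.322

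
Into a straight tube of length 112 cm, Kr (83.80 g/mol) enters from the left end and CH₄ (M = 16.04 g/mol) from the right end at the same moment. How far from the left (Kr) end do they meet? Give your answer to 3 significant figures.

34.1 cm

Graham's law gives d_Kr/d_CH₄ = rate_Kr/rate_CH₄ = √(M_CH₄/M_Kr) = √(16.04/83.80) = 0.4375.
With d_Kr + d_CH₄ = 112 cm, d_CH₄ = 112/(1 + 0.4375) = 77.91 cm.
d_Kr = 112 − 77.91 = 34.1 cm.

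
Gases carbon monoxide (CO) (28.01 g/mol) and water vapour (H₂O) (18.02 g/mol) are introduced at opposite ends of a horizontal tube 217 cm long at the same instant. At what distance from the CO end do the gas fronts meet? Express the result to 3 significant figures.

Graham's law gives d_CO/d_H₂O = rate_CO/rate_H₂O = √(M_H₂O/M_CO) = √(18.02/28.01) = 0.8021.
With d_CO + d_H₂O = 217 cm, d_H₂O = 217/(1 + 0.8021) = 120.4 cm.
d_CO = 217 − 120.4 = 96.6 cm.

96.6 cm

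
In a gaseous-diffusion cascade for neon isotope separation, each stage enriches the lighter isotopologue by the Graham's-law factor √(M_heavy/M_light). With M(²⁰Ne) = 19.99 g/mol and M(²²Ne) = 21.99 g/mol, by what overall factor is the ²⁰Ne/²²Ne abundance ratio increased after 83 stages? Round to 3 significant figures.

Overall factor = α^83 with α = √(21.99/19.99), i.e. (21.99/19.99)^(83/2).
= 1.10005^(83/2) = 52.3.

52.3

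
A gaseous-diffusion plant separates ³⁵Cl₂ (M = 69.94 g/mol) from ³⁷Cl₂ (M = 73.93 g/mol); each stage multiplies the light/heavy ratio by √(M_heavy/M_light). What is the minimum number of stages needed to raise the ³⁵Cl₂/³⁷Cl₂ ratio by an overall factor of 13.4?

Per stage α = (73.93/69.94)^(1/2) = 1.05705^0.5, giving ln α = 0.02774.
Need α^N ≥ 13.4 ⇒ N ≥ ln(13.4) / ln α = 2.595 / 0.02774 = 93.55.
So at least 94 stages are needed.

94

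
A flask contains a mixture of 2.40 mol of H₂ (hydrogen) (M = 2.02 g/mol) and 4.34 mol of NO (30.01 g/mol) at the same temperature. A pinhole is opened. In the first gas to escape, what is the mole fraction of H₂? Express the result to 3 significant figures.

Effusion rate of each component ∝ n_i/√M_i (partial pressure × 1/√M).
x_H₂(eff) = (n_H₂/√M_H₂) / (n_H₂/√M_H₂ + n_NO/√M_NO)
= (2.40/√2.02) / (2.40/√2.02 + 4.34/√30.01) = 1.689/(1.689 + 0.7922) = 0.681.

0.681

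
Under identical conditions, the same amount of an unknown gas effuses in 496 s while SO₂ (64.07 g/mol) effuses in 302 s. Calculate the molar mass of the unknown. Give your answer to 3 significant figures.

173 g/mol

Using Graham's law: t_X/t_SO₂ = √(M_X/M_SO₂).
496/302 = 1.642 = √(M_X/64.07)
M_X = 64.07 × 1.642² = 64.07 × 2.697 = 173 g/mol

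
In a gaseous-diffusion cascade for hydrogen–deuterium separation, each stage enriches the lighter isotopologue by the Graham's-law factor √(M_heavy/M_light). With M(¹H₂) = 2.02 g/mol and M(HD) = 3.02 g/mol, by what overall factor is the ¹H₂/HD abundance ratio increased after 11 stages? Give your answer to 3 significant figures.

After 11 stages the ratio has grown by (√(3.02/2.02))^11 = (3.02/2.02)^(11/2).
= 1.49505^(11/2) = 9.13.

9.13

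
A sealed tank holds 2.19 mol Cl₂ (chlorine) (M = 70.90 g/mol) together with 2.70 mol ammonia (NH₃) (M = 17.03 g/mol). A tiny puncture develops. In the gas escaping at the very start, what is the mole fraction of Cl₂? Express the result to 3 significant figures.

0.284

Effusion rate of each component ∝ n_i/√M_i (partial pressure × 1/√M).
So x_Cl₂ in the escaping gas = (n_Cl₂/√M_Cl₂) / Σ(n_i/√M_i)
= (2.19/√70.90) / (2.19/√70.90 + 2.70/√17.03) = 0.2601/(0.2601 + 0.6543) = 0.284.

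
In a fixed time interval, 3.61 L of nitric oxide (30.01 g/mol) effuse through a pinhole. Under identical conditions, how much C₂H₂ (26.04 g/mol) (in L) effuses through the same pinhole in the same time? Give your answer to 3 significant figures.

Since effusion rate ∝ 1/√M, rate_C₂H₂/rate_NO = √(M_NO/M_C₂H₂) = √(30.01/26.04) = √1.152 = 1.074.
So the volume for C₂H₂ is 3.61 × 1.074 = 3.88 L.

3.88 L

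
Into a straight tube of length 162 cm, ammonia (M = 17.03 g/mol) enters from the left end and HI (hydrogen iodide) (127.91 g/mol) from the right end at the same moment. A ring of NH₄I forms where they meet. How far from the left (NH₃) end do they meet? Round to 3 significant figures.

119 cm

In equal time, each gas travels a distance ∝ its rate ∝ 1/√M, so d_NH₃/d_HI = √(M_HI/M_NH₃) = √(127.91/17.03) = 2.741.
With d_NH₃ + d_HI = 162 cm, d_HI = 162/(1 + 2.741) = 43.31 cm.
d_NH₃ = 162 − 43.31 = 119 cm.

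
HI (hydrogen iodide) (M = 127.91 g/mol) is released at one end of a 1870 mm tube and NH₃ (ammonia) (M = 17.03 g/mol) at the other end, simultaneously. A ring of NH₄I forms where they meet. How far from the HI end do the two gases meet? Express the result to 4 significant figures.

499.9 mm

In equal time, each gas travels a distance ∝ its rate ∝ 1/√M, so d_HI/d_NH₃ = √(M_NH₃/M_HI) = √(17.03/127.91) = 0.3649.
With d_HI + d_NH₃ = 1870 mm, d_NH₃ = 1870/(1 + 0.3649) = 1370 mm.
d_HI = 1870 − 1370 = 499.9 mm.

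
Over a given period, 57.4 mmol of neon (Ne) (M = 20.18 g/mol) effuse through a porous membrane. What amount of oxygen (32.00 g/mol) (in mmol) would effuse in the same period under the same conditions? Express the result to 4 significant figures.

By Graham's law, rate_O₂/rate_Ne = √(M_Ne/M_O₂) = √(20.18/32.00) = √0.6306 = 0.7941.
So the amount for O₂ is 57.4 × 0.7941 = 45.58 mmol.

45.58 mmol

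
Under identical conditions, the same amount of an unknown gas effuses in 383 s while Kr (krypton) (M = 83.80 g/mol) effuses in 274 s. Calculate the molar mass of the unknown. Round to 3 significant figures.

164 g/mol

Graham's law gives t_X/t_Kr = √(M_X/M_Kr).
383/274 = 1.398 = √(M_X/83.80)
M_X = 83.80 × 1.398² = 83.80 × 1.954 = 164 g/mol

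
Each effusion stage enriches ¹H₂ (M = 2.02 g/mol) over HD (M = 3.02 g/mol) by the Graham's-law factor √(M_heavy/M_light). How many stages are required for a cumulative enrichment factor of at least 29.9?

Single-stage factor α = √(3.02/2.02), so ln α = ½ ln(1.49505) = 0.2011.
Need α^N ≥ 29.9 ⇒ N ≥ ln(29.9) / ln α = 3.398 / 0.2011 = 16.90.
Minimum whole number of stages: N = 17.

17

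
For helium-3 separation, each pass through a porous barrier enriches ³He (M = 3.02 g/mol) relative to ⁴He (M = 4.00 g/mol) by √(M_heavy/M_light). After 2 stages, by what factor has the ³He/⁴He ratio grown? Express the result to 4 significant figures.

1.325

Overall factor = α^2 with α = √(4.00/3.02), i.e. (4.00/3.02)^(2/2).
= 1.32450^1 = 1.325.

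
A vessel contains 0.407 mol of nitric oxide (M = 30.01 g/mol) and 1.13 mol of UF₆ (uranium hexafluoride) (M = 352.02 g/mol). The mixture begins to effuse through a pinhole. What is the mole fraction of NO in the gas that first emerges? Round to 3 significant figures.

0.552

Rate_i ∝ x_i/√M_i (Graham's law weighted by mole fraction), so the effusate composition follows n_i/√M_i.
So x_NO in the escaping gas = (n_NO/√M_NO) / Σ(n_i/√M_i)
= (0.407/√30.01) / (0.407/√30.01 + 1.13/√352.02) = 0.07430/(0.07430 + 0.06023) = 0.552.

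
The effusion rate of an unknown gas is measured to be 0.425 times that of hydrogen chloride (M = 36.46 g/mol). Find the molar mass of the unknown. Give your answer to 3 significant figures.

Using Graham's law: rate_X/rate_HCl = √(M_HCl/M_X).
0.425 = √(36.46/M_X)
M_X = 36.46 / 0.425² = 36.46 / 0.1806 = 202 g/mol

202 g/mol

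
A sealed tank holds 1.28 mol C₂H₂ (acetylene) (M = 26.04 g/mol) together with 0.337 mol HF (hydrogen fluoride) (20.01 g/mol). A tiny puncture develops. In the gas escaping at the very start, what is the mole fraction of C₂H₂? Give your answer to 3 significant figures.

Effusion rate of each component ∝ n_i/√M_i (partial pressure × 1/√M).
So x_C₂H₂ in the escaping gas = (n_C₂H₂/√M_C₂H₂) / Σ(n_i/√M_i)
= (1.28/√26.04) / (1.28/√26.04 + 0.337/√20.01) = 0.2508/(0.2508 + 0.07534) = 0.769.

0.769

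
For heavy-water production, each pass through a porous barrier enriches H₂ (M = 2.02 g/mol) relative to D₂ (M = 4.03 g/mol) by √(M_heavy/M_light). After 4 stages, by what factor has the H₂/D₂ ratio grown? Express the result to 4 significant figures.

3.980

Overall factor = α^4 with α = √(4.03/2.02), i.e. (4.03/2.02)^(4/2).
= 1.99505^2 = 3.980.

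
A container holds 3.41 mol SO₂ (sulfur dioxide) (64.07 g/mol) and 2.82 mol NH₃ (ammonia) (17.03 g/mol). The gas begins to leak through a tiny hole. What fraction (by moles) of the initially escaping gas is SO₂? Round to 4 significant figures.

Each component's effusion rate ∝ (its partial pressure)·(1/√M) ∝ n_i/√M_i.
x_SO₂(eff) = (n_SO₂/√M_SO₂) / (n_SO₂/√M_SO₂ + n_NH₃/√M_NH₃)
= (3.41/√64.07) / (3.41/√64.07 + 2.82/√17.03) = 0.4260/(0.4260 + 0.6833) = 0.3840.

0.3840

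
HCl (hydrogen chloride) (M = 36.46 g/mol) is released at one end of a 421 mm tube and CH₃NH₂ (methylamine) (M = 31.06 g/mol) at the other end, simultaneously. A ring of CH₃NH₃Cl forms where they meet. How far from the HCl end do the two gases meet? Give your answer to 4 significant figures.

202.1 mm

The fronts meet when d_HCl + d_CH₃NH₂ = L with d_HCl/d_CH₃NH₂ = √(M_CH₃NH₂/M_HCl) (Graham's law). Here √(M_CH₃NH₂/M_HCl) = √(31.06/36.46) = 0.9230.
With d_HCl + d_CH₃NH₂ = 421 mm, d_CH₃NH₂ = 421/(1 + 0.9230) = 218.9 mm.
d_HCl = 421 − 218.9 = 202.1 mm.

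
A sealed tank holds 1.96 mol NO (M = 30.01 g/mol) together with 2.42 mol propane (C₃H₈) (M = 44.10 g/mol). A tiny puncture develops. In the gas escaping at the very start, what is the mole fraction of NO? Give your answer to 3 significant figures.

Each component's effusion rate ∝ (its partial pressure)·(1/√M) ∝ n_i/√M_i.
x_NO(eff) = (n_NO/√M_NO) / (n_NO/√M_NO + n_C₃H₈/√M_C₃H₈)
= (1.96/√30.01) / (1.96/√30.01 + 2.42/√44.10) = 0.3578/(0.3578 + 0.3644) = 0.495.

0.495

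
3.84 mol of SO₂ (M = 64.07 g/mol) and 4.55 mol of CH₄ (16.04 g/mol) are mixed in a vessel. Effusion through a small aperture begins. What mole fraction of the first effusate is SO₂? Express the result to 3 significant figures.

Rate_i ∝ x_i/√M_i (Graham's law weighted by mole fraction), so the effusate composition follows n_i/√M_i.
So x_SO₂ in the escaping gas = (n_SO₂/√M_SO₂) / Σ(n_i/√M_i)
= (3.84/√64.07) / (3.84/√64.07 + 4.55/√16.04) = 0.4797/(0.4797 + 1.136) = 0.297.

0.297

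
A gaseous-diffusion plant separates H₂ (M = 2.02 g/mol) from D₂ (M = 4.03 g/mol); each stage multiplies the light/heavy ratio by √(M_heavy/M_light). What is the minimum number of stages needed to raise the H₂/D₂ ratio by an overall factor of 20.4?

With α = √(4.03/2.02) per stage, ln α = ½ ln(1.99505) = 0.3453.
Need α^N ≥ 20.4 ⇒ N ≥ ln(20.4) / ln α = 3.016 / 0.3453 = 8.73.
Minimum whole number of stages: N = 9.

9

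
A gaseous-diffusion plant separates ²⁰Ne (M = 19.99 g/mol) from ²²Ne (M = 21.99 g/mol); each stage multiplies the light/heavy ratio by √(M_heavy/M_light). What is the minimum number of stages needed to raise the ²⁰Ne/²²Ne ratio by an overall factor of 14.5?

57

Single-stage factor α = √(21.99/19.99), so ln α = ½ ln(1.10005) = 0.04768.
Need α^N ≥ 14.5 ⇒ N ≥ ln(14.5) / ln α = 2.674 / 0.04768 = 56.09.
Rounding up, N = 57 stages.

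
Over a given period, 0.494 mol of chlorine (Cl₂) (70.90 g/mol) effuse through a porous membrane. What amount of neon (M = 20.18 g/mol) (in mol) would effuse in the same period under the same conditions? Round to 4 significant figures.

Using Graham's law: rate_Ne/rate_Cl₂ = √(M_Cl₂/M_Ne) = √(70.90/20.18) = √3.513 = 1.874.
So the amount for Ne is 0.494 × 1.874 = 0.9260 mol.

0.9260 mol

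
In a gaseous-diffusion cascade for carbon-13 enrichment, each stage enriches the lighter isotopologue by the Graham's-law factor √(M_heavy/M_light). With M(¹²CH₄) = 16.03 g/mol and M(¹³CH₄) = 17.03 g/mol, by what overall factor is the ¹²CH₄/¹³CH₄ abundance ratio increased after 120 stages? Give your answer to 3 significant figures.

37.7

Overall factor = α^120 with α = √(17.03/16.03), i.e. (17.03/16.03)^(120/2).
= 1.06238^60 = 37.7.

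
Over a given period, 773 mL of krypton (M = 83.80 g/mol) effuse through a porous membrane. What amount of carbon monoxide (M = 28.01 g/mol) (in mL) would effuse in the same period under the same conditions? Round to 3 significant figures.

1340 mL

From Graham's law, rate_CO/rate_Kr = √(M_Kr/M_CO) = √(83.80/28.01) = √2.992 = 1.730.
So the volume for CO is 773 × 1.730 = 1340 mL.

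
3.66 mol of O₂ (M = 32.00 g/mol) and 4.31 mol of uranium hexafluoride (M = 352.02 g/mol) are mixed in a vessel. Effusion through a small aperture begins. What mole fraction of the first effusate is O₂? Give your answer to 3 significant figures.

The effusion rate of species i is ∝ p_i/√M_i ∝ n_i/√M_i.
x_O₂(eff) = (n_O₂/√M_O₂) / (n_O₂/√M_O₂ + n_UF₆/√M_UF₆)
= (3.66/√32.00) / (3.66/√32.00 + 4.31/√352.02) = 0.6470/(0.6470 + 0.2297) = 0.738.

0.738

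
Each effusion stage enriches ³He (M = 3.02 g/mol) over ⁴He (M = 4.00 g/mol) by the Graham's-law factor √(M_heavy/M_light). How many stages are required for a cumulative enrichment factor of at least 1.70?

With α = √(4.00/3.02) per stage, ln α = ½ ln(1.32450) = 0.1405.
Need α^N ≥ 1.70 ⇒ N ≥ ln(1.70) / ln α = 0.5306 / 0.1405 = 3.78.
Rounding up, N = 4 stages.

4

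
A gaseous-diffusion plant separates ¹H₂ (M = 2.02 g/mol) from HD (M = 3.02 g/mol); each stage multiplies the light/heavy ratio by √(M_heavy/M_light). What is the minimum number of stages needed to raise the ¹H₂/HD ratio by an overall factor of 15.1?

With α = √(3.02/2.02) per stage, ln α = ½ ln(1.49505) = 0.2011.
Need α^N ≥ 15.1 ⇒ N ≥ ln(15.1) / ln α = 2.715 / 0.2011 = 13.50.
So at least 14 stages are needed.

14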